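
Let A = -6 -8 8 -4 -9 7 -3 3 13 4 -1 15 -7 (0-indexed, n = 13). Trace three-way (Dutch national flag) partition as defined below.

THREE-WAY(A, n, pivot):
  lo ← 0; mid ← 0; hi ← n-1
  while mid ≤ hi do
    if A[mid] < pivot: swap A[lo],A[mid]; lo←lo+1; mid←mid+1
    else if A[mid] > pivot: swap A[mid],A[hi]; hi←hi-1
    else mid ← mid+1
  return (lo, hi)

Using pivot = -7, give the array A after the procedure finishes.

-8 -9 -7 -4 7 -3 3 13 4 -1 15 8 -6

lo=0 mid=0 hi=12
-6>-7: swap(0,12), hi=11 ⇒ -7 -8 8 -4 -9 7 -3 3 13 4 -1 15 -6
-7=-7: mid=1
-8<-7: swap(0,1), lo=1 mid=2 ⇒ -8 -7 8 -4 -9 7 -3 3 13 4 -1 15 -6
8>-7: swap(2,11), hi=10 ⇒ -8 -7 15 -4 -9 7 -3 3 13 4 -1 8 -6
15>-7: swap(2,10), hi=9 ⇒ -8 -7 -1 -4 -9 7 -3 3 13 4 15 8 -6
-1>-7: swap(2,9), hi=8 ⇒ -8 -7 4 -4 -9 7 -3 3 13 -1 15 8 -6
4>-7: swap(2,8), hi=7 ⇒ -8 -7 13 -4 -9 7 -3 3 4 -1 15 8 -6
13>-7: swap(2,7), hi=6 ⇒ -8 -7 3 -4 -9 7 -3 13 4 -1 15 8 -6
3>-7: swap(2,6), hi=5 ⇒ -8 -7 -3 -4 -9 7 3 13 4 -1 15 8 -6
-3>-7: swap(2,5), hi=4 ⇒ -8 -7 7 -4 -9 -3 3 13 4 -1 15 8 -6
7>-7: swap(2,4), hi=3 ⇒ -8 -7 -9 -4 7 -3 3 13 4 -1 15 8 -6
-9<-7: swap(1,2), lo=2 mid=3 ⇒ -8 -9 -7 -4 7 -3 3 13 4 -1 15 8 -6
-4>-7: swap(3,3), hi=2 ⇒ -8 -9 -7 -4 7 -3 3 13 4 -1 15 8 -6
done. lo=2 hi=2; A=-8 -9 -7 -4 7 -3 3 13 4 -1 15 8 -6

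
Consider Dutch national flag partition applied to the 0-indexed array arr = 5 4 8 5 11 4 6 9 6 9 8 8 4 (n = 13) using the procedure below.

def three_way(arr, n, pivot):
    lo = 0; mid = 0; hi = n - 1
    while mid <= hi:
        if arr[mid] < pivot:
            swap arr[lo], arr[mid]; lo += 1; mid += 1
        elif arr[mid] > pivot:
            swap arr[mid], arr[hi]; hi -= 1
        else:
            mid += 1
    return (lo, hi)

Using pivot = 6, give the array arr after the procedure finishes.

5 4 4 5 4 6 6 9 9 8 8 11 8

pivot = 6; lo=0, mid=0, hi=12
arr[mid]=5<6: swap arr[0],arr[0]; lo=1,mid=1 → 5 4 8 5 11 4 6 9 6 9 8 8 4
arr[mid]=4<6: swap arr[1],arr[1]; lo=2,mid=2 → 5 4 8 5 11 4 6 9 6 9 8 8 4
arr[mid]=8>6: swap arr[2],arr[12]; hi=11 → 5 4 4 5 11 4 6 9 6 9 8 8 8
arr[mid]=4<6: swap arr[2],arr[2]; lo=3,mid=3 → 5 4 4 5 11 4 6 9 6 9 8 8 8
arr[mid]=5<6: swap arr[3],arr[3]; lo=4,mid=4 → 5 4 4 5 11 4 6 9 6 9 8 8 8
arr[mid]=11>6: swap arr[4],arr[11]; hi=10 → 5 4 4 5 8 4 6 9 6 9 8 11 8
arr[mid]=8>6: swap arr[4],arr[10]; hi=9 → 5 4 4 5 8 4 6 9 6 9 8 11 8
arr[mid]=8>6: swap arr[4],arr[9]; hi=8 → 5 4 4 5 9 4 6 9 6 8 8 11 8
arr[mid]=9>6: swap arr[4],arr[8]; hi=7 → 5 4 4 5 6 4 6 9 9 8 8 11 8
arr[mid]=6=6: mid=5
arr[mid]=4<6: swap arr[4],arr[5]; lo=5,mid=6 → 5 4 4 5 4 6 6 9 9 8 8 11 8
arr[mid]=6=6: mid=7
arr[mid]=9>6: swap arr[7],arr[7]; hi=6 → 5 4 4 5 4 6 6 9 9 8 8 11 8
end: lo=5, hi=6; arr = 5 4 4 5 4 6 6 9 9 8 8 11 8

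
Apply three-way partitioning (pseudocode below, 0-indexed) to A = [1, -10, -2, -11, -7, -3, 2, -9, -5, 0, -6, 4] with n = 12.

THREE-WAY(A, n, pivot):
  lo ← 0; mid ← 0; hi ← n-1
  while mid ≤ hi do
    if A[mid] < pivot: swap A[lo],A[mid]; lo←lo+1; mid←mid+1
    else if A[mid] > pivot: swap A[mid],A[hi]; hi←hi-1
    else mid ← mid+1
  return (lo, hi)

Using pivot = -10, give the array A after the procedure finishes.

[-11, -10, -2, -7, -3, 2, -9, -5, 0, -6, 4, 1]

lo=0 mid=0 hi=11
1>-10: swap(0,11), hi=10 ⇒ [4, -10, -2, -11, -7, -3, 2, -9, -5, 0, -6, 1]
4>-10: swap(0,10), hi=9 ⇒ [-6, -10, -2, -11, -7, -3, 2, -9, -5, 0, 4, 1]
-6>-10: swap(0,9), hi=8 ⇒ [0, -10, -2, -11, -7, -3, 2, -9, -5, -6, 4, 1]
0>-10: swap(0,8), hi=7 ⇒ [-5, -10, -2, -11, -7, -3, 2, -9, 0, -6, 4, 1]
-5>-10: swap(0,7), hi=6 ⇒ [-9, -10, -2, -11, -7, -3, 2, -5, 0, -6, 4, 1]
-9>-10: swap(0,6), hi=5 ⇒ [2, -10, -2, -11, -7, -3, -9, -5, 0, -6, 4, 1]
2>-10: swap(0,5), hi=4 ⇒ [-3, -10, -2, -11, -7, 2, -9, -5, 0, -6, 4, 1]
-3>-10: swap(0,4), hi=3 ⇒ [-7, -10, -2, -11, -3, 2, -9, -5, 0, -6, 4, 1]
-7>-10: swap(0,3), hi=2 ⇒ [-11, -10, -2, -7, -3, 2, -9, -5, 0, -6, 4, 1]
-11<-10: swap(0,0), lo=1 mid=1 ⇒ [-11, -10, -2, -7, -3, 2, -9, -5, 0, -6, 4, 1]
-10=-10: mid=2
-2>-10: swap(2,2), hi=1 ⇒ [-11, -10, -2, -7, -3, 2, -9, -5, 0, -6, 4, 1]
done. lo=1 hi=1; A=[-11, -10, -2, -7, -3, 2, -9, -5, 0, -6, 4, 1]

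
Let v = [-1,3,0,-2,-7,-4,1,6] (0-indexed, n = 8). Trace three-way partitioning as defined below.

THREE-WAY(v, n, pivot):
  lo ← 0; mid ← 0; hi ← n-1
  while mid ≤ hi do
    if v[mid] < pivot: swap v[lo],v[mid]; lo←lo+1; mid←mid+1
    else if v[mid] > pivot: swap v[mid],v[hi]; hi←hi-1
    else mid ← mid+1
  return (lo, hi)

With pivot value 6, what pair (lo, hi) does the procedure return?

(7, 7)

pivot = 6; lo=0, mid=0, hi=7
v[mid]=-1<6: swap v[0],v[0]; lo=1,mid=1 → [-1,3,0,-2,-7,-4,1,6]
v[mid]=3<6: swap v[1],v[1]; lo=2,mid=2 → [-1,3,0,-2,-7,-4,1,6]
v[mid]=0<6: swap v[2],v[2]; lo=3,mid=3 → [-1,3,0,-2,-7,-4,1,6]
v[mid]=-2<6: swap v[3],v[3]; lo=4,mid=4 → [-1,3,0,-2,-7,-4,1,6]
v[mid]=-7<6: swap v[4],v[4]; lo=5,mid=5 → [-1,3,0,-2,-7,-4,1,6]
v[mid]=-4<6: swap v[5],v[5]; lo=6,mid=6 → [-1,3,0,-2,-7,-4,1,6]
v[mid]=1<6: swap v[6],v[6]; lo=7,mid=7 → [-1,3,0,-2,-7,-4,1,6]
v[mid]=6=6: mid=8
end: lo=7, hi=7; v = [-1,3,0,-2,-7,-4,1,6]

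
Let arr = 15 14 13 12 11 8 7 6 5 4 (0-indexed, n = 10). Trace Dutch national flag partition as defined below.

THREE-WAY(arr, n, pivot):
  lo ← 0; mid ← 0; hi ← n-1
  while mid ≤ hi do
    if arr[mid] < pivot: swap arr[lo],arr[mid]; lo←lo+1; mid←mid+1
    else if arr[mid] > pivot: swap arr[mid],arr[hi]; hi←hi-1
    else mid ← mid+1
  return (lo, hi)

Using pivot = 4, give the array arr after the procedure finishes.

4 13 12 11 8 7 6 5 14 15

lo=0 mid=0 hi=9
15>4: swap(0,9), hi=8 ⇒ 4 14 13 12 11 8 7 6 5 15
4=4: mid=1
14>4: swap(1,8), hi=7 ⇒ 4 5 13 12 11 8 7 6 14 15
5>4: swap(1,7), hi=6 ⇒ 4 6 13 12 11 8 7 5 14 15
6>4: swap(1,6), hi=5 ⇒ 4 7 13 12 11 8 6 5 14 15
7>4: swap(1,5), hi=4 ⇒ 4 8 13 12 11 7 6 5 14 15
8>4: swap(1,4), hi=3 ⇒ 4 11 13 12 8 7 6 5 14 15
11>4: swap(1,3), hi=2 ⇒ 4 12 13 11 8 7 6 5 14 15
12>4: swap(1,2), hi=1 ⇒ 4 13 12 11 8 7 6 5 14 15
13>4: swap(1,1), hi=0 ⇒ 4 13 12 11 8 7 6 5 14 15
done. lo=0 hi=0; arr=4 13 12 11 8 7 6 5 14 15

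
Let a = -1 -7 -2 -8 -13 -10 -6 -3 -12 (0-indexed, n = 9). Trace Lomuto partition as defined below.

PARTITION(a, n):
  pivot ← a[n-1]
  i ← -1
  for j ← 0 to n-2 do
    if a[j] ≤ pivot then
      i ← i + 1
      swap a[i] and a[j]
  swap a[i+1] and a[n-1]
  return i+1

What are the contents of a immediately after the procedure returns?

-13 -12 -2 -8 -1 -10 -6 -3 -7

pivot = a[8] = -12; i = -1
j=0: a[0]=-1 > -12 → no swap
j=1: a[1]=-7 > -12 → no swap
j=2: a[2]=-2 > -12 → no swap
j=3: a[3]=-8 > -12 → no swap
j=4: a[4]=-13 ≤ -12 → i=0, swap a[0],a[4] → -13 -7 -2 -8 -1 -10 -6 -3 -12
j=5: a[5]=-10 > -12 → no swap
j=6: a[6]=-6 > -12 → no swap
j=7: a[7]=-3 > -12 → no swap
final swap a[1],a[8] → -13 -12 -2 -8 -1 -10 -6 -3 -7; return 1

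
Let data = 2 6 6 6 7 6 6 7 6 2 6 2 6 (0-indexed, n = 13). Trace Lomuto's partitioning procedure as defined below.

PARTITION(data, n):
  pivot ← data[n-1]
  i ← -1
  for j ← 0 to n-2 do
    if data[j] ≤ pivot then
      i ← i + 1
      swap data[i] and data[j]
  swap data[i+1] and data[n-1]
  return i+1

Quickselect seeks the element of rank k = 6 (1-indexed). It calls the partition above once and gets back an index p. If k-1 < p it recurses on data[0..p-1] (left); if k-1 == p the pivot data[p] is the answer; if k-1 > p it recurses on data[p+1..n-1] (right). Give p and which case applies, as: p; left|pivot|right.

pivot = data[12] = 6; i = -1
j=0: data[0]=2 ≤ 6 → i=0, swap data[0],data[0] (no change) → 2 6 6 6 7 6 6 7 6 2 6 2 6
j=1: data[1]=6 ≤ 6 → i=1, swap data[1],data[1] (no change) → 2 6 6 6 7 6 6 7 6 2 6 2 6
j=2: data[2]=6 ≤ 6 → i=2, swap data[2],data[2] (no change) → 2 6 6 6 7 6 6 7 6 2 6 2 6
j=3: data[3]=6 ≤ 6 → i=3, swap data[3],data[3] (no change) → 2 6 6 6 7 6 6 7 6 2 6 2 6
j=4: data[4]=7 > 6 → no swap
j=5: data[5]=6 ≤ 6 → i=4, swap data[4],data[5] → 2 6 6 6 6 7 6 7 6 2 6 2 6
j=6: data[6]=6 ≤ 6 → i=5, swap data[5],data[6] → 2 6 6 6 6 6 7 7 6 2 6 2 6
j=7: data[7]=7 > 6 → no swap
j=8: data[8]=6 ≤ 6 → i=6, swap data[6],data[8] → 2 6 6 6 6 6 6 7 7 2 6 2 6
j=9: data[9]=2 ≤ 6 → i=7, swap data[7],data[9] → 2 6 6 6 6 6 6 2 7 7 6 2 6
j=10: data[10]=6 ≤ 6 → i=8, swap data[8],data[10] → 2 6 6 6 6 6 6 2 6 7 7 2 6
j=11: data[11]=2 ≤ 6 → i=9, swap data[9],data[11] → 2 6 6 6 6 6 6 2 6 2 7 7 6
final swap data[10],data[12] → 2 6 6 6 6 6 6 2 6 2 6 7 7; return 10
p = 10; k-1 = 5 < 10 ⇒ left

10; left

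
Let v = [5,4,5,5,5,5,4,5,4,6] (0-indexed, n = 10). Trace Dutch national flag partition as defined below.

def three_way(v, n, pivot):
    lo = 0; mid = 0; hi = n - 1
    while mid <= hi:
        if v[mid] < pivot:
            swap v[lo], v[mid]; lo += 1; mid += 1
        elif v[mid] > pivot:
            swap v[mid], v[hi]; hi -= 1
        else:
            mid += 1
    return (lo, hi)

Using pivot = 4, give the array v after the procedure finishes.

[4,4,4,5,5,5,5,5,6,5]

pivot = 4; lo=0, mid=0, hi=9
v[mid]=5>4: swap v[0],v[9]; hi=8 → [6,4,5,5,5,5,4,5,4,5]
v[mid]=6>4: swap v[0],v[8]; hi=7 → [4,4,5,5,5,5,4,5,6,5]
v[mid]=4=4: mid=1
v[mid]=4=4: mid=2
v[mid]=5>4: swap v[2],v[7]; hi=6 → [4,4,5,5,5,5,4,5,6,5]
v[mid]=5>4: swap v[2],v[6]; hi=5 → [4,4,4,5,5,5,5,5,6,5]
v[mid]=4=4: mid=3
v[mid]=5>4: swap v[3],v[5]; hi=4 → [4,4,4,5,5,5,5,5,6,5]
v[mid]=5>4: swap v[3],v[4]; hi=3 → [4,4,4,5,5,5,5,5,6,5]
v[mid]=5>4: swap v[3],v[3]; hi=2 → [4,4,4,5,5,5,5,5,6,5]
end: lo=0, hi=2; v = [4,4,4,5,5,5,5,5,6,5]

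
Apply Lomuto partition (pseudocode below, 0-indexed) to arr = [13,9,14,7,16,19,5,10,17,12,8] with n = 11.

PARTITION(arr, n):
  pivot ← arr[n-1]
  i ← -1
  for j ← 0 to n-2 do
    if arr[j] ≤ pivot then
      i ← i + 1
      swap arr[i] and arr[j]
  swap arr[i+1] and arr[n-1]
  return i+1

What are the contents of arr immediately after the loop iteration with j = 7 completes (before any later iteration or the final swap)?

pivot = arr[10] = 8; i = -1
j=0: arr[0]=13 > 8 → no swap
j=1: arr[1]=9 > 8 → no swap
j=2: arr[2]=14 > 8 → no swap
j=3: arr[3]=7 ≤ 8 → i=0, swap arr[0],arr[3] → [7,9,14,13,16,19,5,10,17,12,8]
j=4: arr[4]=16 > 8 → no swap
j=5: arr[5]=19 > 8 → no swap
j=6: arr[6]=5 ≤ 8 → i=1, swap arr[1],arr[6] → [7,5,14,13,16,19,9,10,17,12,8]
j=7: arr[7]=10 > 8 → no swap
(after j=7) arr = [7,5,14,13,16,19,9,10,17,12,8]

[7,5,14,13,16,19,9,10,17,12,8]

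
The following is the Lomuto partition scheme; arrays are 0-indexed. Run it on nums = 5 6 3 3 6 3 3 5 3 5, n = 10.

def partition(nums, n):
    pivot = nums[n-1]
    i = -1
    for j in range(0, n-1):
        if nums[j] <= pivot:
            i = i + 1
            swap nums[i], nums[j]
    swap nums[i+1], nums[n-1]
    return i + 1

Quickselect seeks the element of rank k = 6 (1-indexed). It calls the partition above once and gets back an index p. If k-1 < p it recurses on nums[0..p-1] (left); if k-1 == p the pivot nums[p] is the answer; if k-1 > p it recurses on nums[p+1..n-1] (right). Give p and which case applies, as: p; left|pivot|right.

7; left

pivot=5, i=-1
j=0: 5≤5, i=0, swap(0,0) ⇒ 5 6 3 3 6 3 3 5 3 5
j=1: 6>5, skip
j=2: 3≤5, i=1, swap(1,2) ⇒ 5 3 6 3 6 3 3 5 3 5
j=3: 3≤5, i=2, swap(2,3) ⇒ 5 3 3 6 6 3 3 5 3 5
j=4: 6>5, skip
j=5: 3≤5, i=3, swap(3,5) ⇒ 5 3 3 3 6 6 3 5 3 5
j=6: 3≤5, i=4, swap(4,6) ⇒ 5 3 3 3 3 6 6 5 3 5
j=7: 5≤5, i=5, swap(5,7) ⇒ 5 3 3 3 3 5 6 6 3 5
j=8: 3≤5, i=6, swap(6,8) ⇒ 5 3 3 3 3 5 3 6 6 5
swap(7,9) ⇒ 5 3 3 3 3 5 3 5 6 6; return 7
p = 7; k-1 = 5 < 7 ⇒ left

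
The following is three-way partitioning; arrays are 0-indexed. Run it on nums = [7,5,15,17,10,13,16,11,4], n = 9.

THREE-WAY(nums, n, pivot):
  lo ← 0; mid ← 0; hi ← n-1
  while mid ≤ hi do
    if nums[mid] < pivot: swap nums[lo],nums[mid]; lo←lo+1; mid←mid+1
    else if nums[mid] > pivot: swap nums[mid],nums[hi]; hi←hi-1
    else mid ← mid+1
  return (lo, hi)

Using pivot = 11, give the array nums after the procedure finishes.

lo=0 mid=0 hi=8
7<11: swap(0,0), lo=1 mid=1 ⇒ [7,5,15,17,10,13,16,11,4]
5<11: swap(1,1), lo=2 mid=2 ⇒ [7,5,15,17,10,13,16,11,4]
15>11: swap(2,8), hi=7 ⇒ [7,5,4,17,10,13,16,11,15]
4<11: swap(2,2), lo=3 mid=3 ⇒ [7,5,4,17,10,13,16,11,15]
17>11: swap(3,7), hi=6 ⇒ [7,5,4,11,10,13,16,17,15]
11=11: mid=4
10<11: swap(3,4), lo=4 mid=5 ⇒ [7,5,4,10,11,13,16,17,15]
13>11: swap(5,6), hi=5 ⇒ [7,5,4,10,11,16,13,17,15]
16>11: swap(5,5), hi=4 ⇒ [7,5,4,10,11,16,13,17,15]
done. lo=4 hi=4; nums=[7,5,4,10,11,16,13,17,15]

[7,5,4,10,11,16,13,17,15]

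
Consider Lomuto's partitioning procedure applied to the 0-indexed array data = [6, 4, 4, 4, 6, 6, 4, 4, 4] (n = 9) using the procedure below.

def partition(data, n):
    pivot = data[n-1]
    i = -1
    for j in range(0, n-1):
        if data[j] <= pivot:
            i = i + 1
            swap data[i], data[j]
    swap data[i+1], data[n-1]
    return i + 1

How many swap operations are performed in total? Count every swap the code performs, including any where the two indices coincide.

pivot = data[8] = 4; i = -1
j=0: data[0]=6 > 4 → no swap
j=1: data[1]=4 ≤ 4 → i=0, swap data[0],data[1] → [4, 6, 4, 4, 6, 6, 4, 4, 4]
j=2: data[2]=4 ≤ 4 → i=1, swap data[1],data[2] → [4, 4, 6, 4, 6, 6, 4, 4, 4]
j=3: data[3]=4 ≤ 4 → i=2, swap data[2],data[3] → [4, 4, 4, 6, 6, 6, 4, 4, 4]
j=4: data[4]=6 > 4 → no swap
j=5: data[5]=6 > 4 → no swap
j=6: data[6]=4 ≤ 4 → i=3, swap data[3],data[6] → [4, 4, 4, 4, 6, 6, 6, 4, 4]
j=7: data[7]=4 ≤ 4 → i=4, swap data[4],data[7] → [4, 4, 4, 4, 4, 6, 6, 6, 4]
final swap data[5],data[8] → [4, 4, 4, 4, 4, 4, 6, 6, 6]; return 5

6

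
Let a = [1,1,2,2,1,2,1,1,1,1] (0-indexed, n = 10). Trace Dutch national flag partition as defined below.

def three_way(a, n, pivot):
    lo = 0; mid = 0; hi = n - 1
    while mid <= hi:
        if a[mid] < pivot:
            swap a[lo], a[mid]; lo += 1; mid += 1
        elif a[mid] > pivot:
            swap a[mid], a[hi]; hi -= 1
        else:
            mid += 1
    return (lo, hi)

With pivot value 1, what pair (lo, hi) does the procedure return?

(0, 6)

pivot = 1; lo=0, mid=0, hi=9
a[mid]=1=1: mid=1
a[mid]=1=1: mid=2
a[mid]=2>1: swap a[2],a[9]; hi=8 → [1,1,1,2,1,2,1,1,1,2]
a[mid]=1=1: mid=3
a[mid]=2>1: swap a[3],a[8]; hi=7 → [1,1,1,1,1,2,1,1,2,2]
a[mid]=1=1: mid=4
a[mid]=1=1: mid=5
a[mid]=2>1: swap a[5],a[7]; hi=6 → [1,1,1,1,1,1,1,2,2,2]
a[mid]=1=1: mid=6
a[mid]=1=1: mid=7
end: lo=0, hi=6; a = [1,1,1,1,1,1,1,2,2,2]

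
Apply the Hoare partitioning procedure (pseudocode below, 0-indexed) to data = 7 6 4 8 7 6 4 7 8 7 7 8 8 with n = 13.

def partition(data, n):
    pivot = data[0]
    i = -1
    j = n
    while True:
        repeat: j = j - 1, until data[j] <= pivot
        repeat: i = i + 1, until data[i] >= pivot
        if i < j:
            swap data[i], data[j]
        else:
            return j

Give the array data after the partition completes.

7 6 4 7 7 6 4 7 8 8 7 8 8

pivot=7
j stops at 10 (7), i stops at 0 (7); swap ⇒ 7 6 4 8 7 6 4 7 8 7 7 8 8
j stops at 9 (7), i stops at 3 (8); swap ⇒ 7 6 4 7 7 6 4 7 8 8 7 8 8
j stops at 7 (7), i stops at 4 (7); swap ⇒ 7 6 4 7 7 6 4 7 8 8 7 8 8
j stops at 6, i stops at 7; i≥j ⇒ return 6. data=7 6 4 7 7 6 4 7 8 8 7 8 8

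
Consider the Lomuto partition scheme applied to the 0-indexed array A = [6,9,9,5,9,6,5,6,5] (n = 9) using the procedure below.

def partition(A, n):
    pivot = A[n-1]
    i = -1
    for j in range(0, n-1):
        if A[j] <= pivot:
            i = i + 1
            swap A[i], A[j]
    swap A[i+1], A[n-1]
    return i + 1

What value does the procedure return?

pivot=5, i=-1
j=0: 6>5, skip
j=1: 9>5, skip
j=2: 9>5, skip
j=3: 5≤5, i=0, swap(0,3) ⇒ [5,9,9,6,9,6,5,6,5]
j=4: 9>5, skip
j=5: 6>5, skip
j=6: 5≤5, i=1, swap(1,6) ⇒ [5,5,9,6,9,6,9,6,5]
j=7: 6>5, skip
swap(2,8) ⇒ [5,5,5,6,9,6,9,6,9]; return 2

2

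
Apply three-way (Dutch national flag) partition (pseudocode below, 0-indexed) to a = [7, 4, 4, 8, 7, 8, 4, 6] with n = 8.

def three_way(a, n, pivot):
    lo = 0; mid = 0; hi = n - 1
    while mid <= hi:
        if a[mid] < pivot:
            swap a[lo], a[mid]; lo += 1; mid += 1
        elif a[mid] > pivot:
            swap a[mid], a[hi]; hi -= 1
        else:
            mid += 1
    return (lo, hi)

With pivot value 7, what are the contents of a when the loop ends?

[4, 4, 6, 4, 7, 7, 8, 8]

pivot = 7; lo=0, mid=0, hi=7
a[mid]=7=7: mid=1
a[mid]=4<7: swap a[0],a[1]; lo=1,mid=2 → [4, 7, 4, 8, 7, 8, 4, 6]
a[mid]=4<7: swap a[1],a[2]; lo=2,mid=3 → [4, 4, 7, 8, 7, 8, 4, 6]
a[mid]=8>7: swap a[3],a[7]; hi=6 → [4, 4, 7, 6, 7, 8, 4, 8]
a[mid]=6<7: swap a[2],a[3]; lo=3,mid=4 → [4, 4, 6, 7, 7, 8, 4, 8]
a[mid]=7=7: mid=5
a[mid]=8>7: swap a[5],a[6]; hi=5 → [4, 4, 6, 7, 7, 4, 8, 8]
a[mid]=4<7: swap a[3],a[5]; lo=4,mid=6 → [4, 4, 6, 4, 7, 7, 8, 8]
end: lo=4, hi=5; a = [4, 4, 6, 4, 7, 7, 8, 8]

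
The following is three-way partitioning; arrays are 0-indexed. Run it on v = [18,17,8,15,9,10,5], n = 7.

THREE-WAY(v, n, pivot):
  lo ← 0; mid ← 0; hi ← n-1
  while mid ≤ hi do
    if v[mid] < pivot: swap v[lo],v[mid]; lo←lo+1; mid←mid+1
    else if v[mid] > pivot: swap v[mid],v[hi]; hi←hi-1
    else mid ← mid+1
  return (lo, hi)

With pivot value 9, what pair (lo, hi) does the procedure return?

lo=0 mid=0 hi=6
18>9: swap(0,6), hi=5 ⇒ [5,17,8,15,9,10,18]
5<9: swap(0,0), lo=1 mid=1 ⇒ [5,17,8,15,9,10,18]
17>9: swap(1,5), hi=4 ⇒ [5,10,8,15,9,17,18]
10>9: swap(1,4), hi=3 ⇒ [5,9,8,15,10,17,18]
9=9: mid=2
8<9: swap(1,2), lo=2 mid=3 ⇒ [5,8,9,15,10,17,18]
15>9: swap(3,3), hi=2 ⇒ [5,8,9,15,10,17,18]
done. lo=2 hi=2; v=[5,8,9,15,10,17,18]

(2, 2)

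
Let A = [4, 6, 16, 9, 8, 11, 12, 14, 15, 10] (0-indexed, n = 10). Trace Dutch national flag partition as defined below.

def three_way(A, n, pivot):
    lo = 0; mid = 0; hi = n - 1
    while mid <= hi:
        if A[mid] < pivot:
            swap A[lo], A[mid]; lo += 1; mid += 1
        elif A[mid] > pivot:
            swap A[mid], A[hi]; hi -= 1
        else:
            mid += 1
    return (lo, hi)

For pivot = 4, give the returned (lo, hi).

(0, 0)

lo=0 mid=0 hi=9
4=4: mid=1
6>4: swap(1,9), hi=8 ⇒ [4, 10, 16, 9, 8, 11, 12, 14, 15, 6]
10>4: swap(1,8), hi=7 ⇒ [4, 15, 16, 9, 8, 11, 12, 14, 10, 6]
15>4: swap(1,7), hi=6 ⇒ [4, 14, 16, 9, 8, 11, 12, 15, 10, 6]
14>4: swap(1,6), hi=5 ⇒ [4, 12, 16, 9, 8, 11, 14, 15, 10, 6]
12>4: swap(1,5), hi=4 ⇒ [4, 11, 16, 9, 8, 12, 14, 15, 10, 6]
11>4: swap(1,4), hi=3 ⇒ [4, 8, 16, 9, 11, 12, 14, 15, 10, 6]
8>4: swap(1,3), hi=2 ⇒ [4, 9, 16, 8, 11, 12, 14, 15, 10, 6]
9>4: swap(1,2), hi=1 ⇒ [4, 16, 9, 8, 11, 12, 14, 15, 10, 6]
16>4: swap(1,1), hi=0 ⇒ [4, 16, 9, 8, 11, 12, 14, 15, 10, 6]
done. lo=0 hi=0; A=[4, 16, 9, 8, 11, 12, 14, 15, 10, 6]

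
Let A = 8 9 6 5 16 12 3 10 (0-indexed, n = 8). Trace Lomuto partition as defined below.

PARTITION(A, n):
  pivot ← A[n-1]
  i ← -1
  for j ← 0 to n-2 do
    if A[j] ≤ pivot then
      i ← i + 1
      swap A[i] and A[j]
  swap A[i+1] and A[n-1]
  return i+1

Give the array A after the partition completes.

8 9 6 5 3 10 16 12

pivot = A[7] = 10; i = -1
j=0: A[0]=8 ≤ 10 → i=0, swap A[0],A[0] (no change) → 8 9 6 5 16 12 3 10
j=1: A[1]=9 ≤ 10 → i=1, swap A[1],A[1] (no change) → 8 9 6 5 16 12 3 10
j=2: A[2]=6 ≤ 10 → i=2, swap A[2],A[2] (no change) → 8 9 6 5 16 12 3 10
j=3: A[3]=5 ≤ 10 → i=3, swap A[3],A[3] (no change) → 8 9 6 5 16 12 3 10
j=4: A[4]=16 > 10 → no swap
j=5: A[5]=12 > 10 → no swap
j=6: A[6]=3 ≤ 10 → i=4, swap A[4],A[6] → 8 9 6 5 3 12 16 10
final swap A[5],A[7] → 8 9 6 5 3 10 16 12; return 5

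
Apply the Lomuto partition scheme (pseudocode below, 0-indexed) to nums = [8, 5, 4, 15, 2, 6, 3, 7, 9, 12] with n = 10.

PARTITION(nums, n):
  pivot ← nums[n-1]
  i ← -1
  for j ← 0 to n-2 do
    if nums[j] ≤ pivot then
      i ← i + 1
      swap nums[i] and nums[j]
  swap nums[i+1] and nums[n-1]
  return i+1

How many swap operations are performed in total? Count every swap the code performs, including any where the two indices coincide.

pivot=12, i=-1
j=0: 8≤12, i=0, swap(0,0) ⇒ [8, 5, 4, 15, 2, 6, 3, 7, 9, 12]
j=1: 5≤12, i=1, swap(1,1) ⇒ [8, 5, 4, 15, 2, 6, 3, 7, 9, 12]
j=2: 4≤12, i=2, swap(2,2) ⇒ [8, 5, 4, 15, 2, 6, 3, 7, 9, 12]
j=3: 15>12, skip
j=4: 2≤12, i=3, swap(3,4) ⇒ [8, 5, 4, 2, 15, 6, 3, 7, 9, 12]
j=5: 6≤12, i=4, swap(4,5) ⇒ [8, 5, 4, 2, 6, 15, 3, 7, 9, 12]
j=6: 3≤12, i=5, swap(5,6) ⇒ [8, 5, 4, 2, 6, 3, 15, 7, 9, 12]
j=7: 7≤12, i=6, swap(6,7) ⇒ [8, 5, 4, 2, 6, 3, 7, 15, 9, 12]
j=8: 9≤12, i=7, swap(7,8) ⇒ [8, 5, 4, 2, 6, 3, 7, 9, 15, 12]
swap(8,9) ⇒ [8, 5, 4, 2, 6, 3, 7, 9, 12, 15]; return 8

9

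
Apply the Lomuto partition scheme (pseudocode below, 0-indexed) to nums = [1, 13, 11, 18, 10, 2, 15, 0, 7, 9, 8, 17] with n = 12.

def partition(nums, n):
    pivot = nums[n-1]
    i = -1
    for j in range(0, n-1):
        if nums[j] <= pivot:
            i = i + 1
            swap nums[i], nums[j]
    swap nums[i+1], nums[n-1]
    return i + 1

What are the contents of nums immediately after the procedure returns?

pivot=17, i=-1
j=0: 1≤17, i=0, swap(0,0) ⇒ [1, 13, 11, 18, 10, 2, 15, 0, 7, 9, 8, 17]
j=1: 13≤17, i=1, swap(1,1) ⇒ [1, 13, 11, 18, 10, 2, 15, 0, 7, 9, 8, 17]
j=2: 11≤17, i=2, swap(2,2) ⇒ [1, 13, 11, 18, 10, 2, 15, 0, 7, 9, 8, 17]
j=3: 18>17, skip
j=4: 10≤17, i=3, swap(3,4) ⇒ [1, 13, 11, 10, 18, 2, 15, 0, 7, 9, 8, 17]
j=5: 2≤17, i=4, swap(4,5) ⇒ [1, 13, 11, 10, 2, 18, 15, 0, 7, 9, 8, 17]
j=6: 15≤17, i=5, swap(5,6) ⇒ [1, 13, 11, 10, 2, 15, 18, 0, 7, 9, 8, 17]
j=7: 0≤17, i=6, swap(6,7) ⇒ [1, 13, 11, 10, 2, 15, 0, 18, 7, 9, 8, 17]
j=8: 7≤17, i=7, swap(7,8) ⇒ [1, 13, 11, 10, 2, 15, 0, 7, 18, 9, 8, 17]
j=9: 9≤17, i=8, swap(8,9) ⇒ [1, 13, 11, 10, 2, 15, 0, 7, 9, 18, 8, 17]
j=10: 8≤17, i=9, swap(9,10) ⇒ [1, 13, 11, 10, 2, 15, 0, 7, 9, 8, 18, 17]
swap(10,11) ⇒ [1, 13, 11, 10, 2, 15, 0, 7, 9, 8, 17, 18]; return 10

[1, 13, 11, 10, 2, 15, 0, 7, 9, 8, 17, 18]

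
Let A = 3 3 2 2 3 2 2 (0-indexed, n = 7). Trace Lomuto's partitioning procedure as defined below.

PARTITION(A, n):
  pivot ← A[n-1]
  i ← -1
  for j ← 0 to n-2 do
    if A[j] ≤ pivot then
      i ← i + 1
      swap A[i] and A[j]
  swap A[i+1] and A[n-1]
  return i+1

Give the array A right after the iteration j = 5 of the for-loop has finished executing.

pivot = A[6] = 2; i = -1
j=0: A[0]=3 > 2 → no swap
j=1: A[1]=3 > 2 → no swap
j=2: A[2]=2 ≤ 2 → i=0, swap A[0],A[2] → 2 3 3 2 3 2 2
j=3: A[3]=2 ≤ 2 → i=1, swap A[1],A[3] → 2 2 3 3 3 2 2
j=4: A[4]=3 > 2 → no swap
j=5: A[5]=2 ≤ 2 → i=2, swap A[2],A[5] → 2 2 2 3 3 3 2
(after j=5) A = 2 2 2 3 3 3 2

2 2 2 3 3 3 2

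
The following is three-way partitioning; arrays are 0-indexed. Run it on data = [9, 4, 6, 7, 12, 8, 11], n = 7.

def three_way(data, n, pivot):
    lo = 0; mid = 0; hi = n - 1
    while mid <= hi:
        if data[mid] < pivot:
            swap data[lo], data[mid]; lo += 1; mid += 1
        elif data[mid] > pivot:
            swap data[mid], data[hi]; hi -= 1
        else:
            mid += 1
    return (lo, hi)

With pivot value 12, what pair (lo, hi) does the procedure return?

pivot = 12; lo=0, mid=0, hi=6
data[mid]=9<12: swap data[0],data[0]; lo=1,mid=1 → [9, 4, 6, 7, 12, 8, 11]
data[mid]=4<12: swap data[1],data[1]; lo=2,mid=2 → [9, 4, 6, 7, 12, 8, 11]
data[mid]=6<12: swap data[2],data[2]; lo=3,mid=3 → [9, 4, 6, 7, 12, 8, 11]
data[mid]=7<12: swap data[3],data[3]; lo=4,mid=4 → [9, 4, 6, 7, 12, 8, 11]
data[mid]=12=12: mid=5
data[mid]=8<12: swap data[4],data[5]; lo=5,mid=6 → [9, 4, 6, 7, 8, 12, 11]
data[mid]=11<12: swap data[5],data[6]; lo=6,mid=7 → [9, 4, 6, 7, 8, 11, 12]
end: lo=6, hi=6; data = [9, 4, 6, 7, 8, 11, 12]

(6, 6)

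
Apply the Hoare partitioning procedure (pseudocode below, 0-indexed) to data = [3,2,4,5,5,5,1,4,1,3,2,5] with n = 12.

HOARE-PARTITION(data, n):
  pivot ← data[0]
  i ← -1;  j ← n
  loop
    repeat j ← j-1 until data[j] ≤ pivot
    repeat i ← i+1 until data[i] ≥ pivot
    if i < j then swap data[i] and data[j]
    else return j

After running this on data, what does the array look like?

pivot = data[0] = 3; i = -1, j = 12
j→10 (data[10]=2≤3), i→0 (data[0]=3≥3); i<j, swap → [2,2,4,5,5,5,1,4,1,3,3,5]
j→9 (data[9]=3≤3), i→2 (data[2]=4≥3); i<j, swap → [2,2,3,5,5,5,1,4,1,4,3,5]
j→8 (data[8]=1≤3), i→3 (data[3]=5≥3); i<j, swap → [2,2,3,1,5,5,1,4,5,4,3,5]
j→6 (data[6]=1≤3), i→4 (data[4]=5≥3); i<j, swap → [2,2,3,1,1,5,5,4,5,4,3,5]
j→4, i→5; i≥j, return j=4. data = [2,2,3,1,1,5,5,4,5,4,3,5]

[2,2,3,1,1,5,5,4,5,4,3,5]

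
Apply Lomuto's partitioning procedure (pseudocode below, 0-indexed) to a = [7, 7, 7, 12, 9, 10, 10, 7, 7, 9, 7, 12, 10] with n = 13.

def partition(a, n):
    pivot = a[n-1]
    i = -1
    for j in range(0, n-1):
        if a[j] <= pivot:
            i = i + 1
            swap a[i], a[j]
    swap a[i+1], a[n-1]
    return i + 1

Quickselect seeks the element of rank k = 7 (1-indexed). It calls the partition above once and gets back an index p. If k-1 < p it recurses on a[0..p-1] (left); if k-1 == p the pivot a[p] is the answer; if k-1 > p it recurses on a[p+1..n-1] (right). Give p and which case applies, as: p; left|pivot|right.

pivot = a[12] = 10; i = -1
j=0: a[0]=7 ≤ 10 → i=0, swap a[0],a[0] (no change) → [7, 7, 7, 12, 9, 10, 10, 7, 7, 9, 7, 12, 10]
j=1: a[1]=7 ≤ 10 → i=1, swap a[1],a[1] (no change) → [7, 7, 7, 12, 9, 10, 10, 7, 7, 9, 7, 12, 10]
j=2: a[2]=7 ≤ 10 → i=2, swap a[2],a[2] (no change) → [7, 7, 7, 12, 9, 10, 10, 7, 7, 9, 7, 12, 10]
j=3: a[3]=12 > 10 → no swap
j=4: a[4]=9 ≤ 10 → i=3, swap a[3],a[4] → [7, 7, 7, 9, 12, 10, 10, 7, 7, 9, 7, 12, 10]
j=5: a[5]=10 ≤ 10 → i=4, swap a[4],a[5] → [7, 7, 7, 9, 10, 12, 10, 7, 7, 9, 7, 12, 10]
j=6: a[6]=10 ≤ 10 → i=5, swap a[5],a[6] → [7, 7, 7, 9, 10, 10, 12, 7, 7, 9, 7, 12, 10]
j=7: a[7]=7 ≤ 10 → i=6, swap a[6],a[7] → [7, 7, 7, 9, 10, 10, 7, 12, 7, 9, 7, 12, 10]
j=8: a[8]=7 ≤ 10 → i=7, swap a[7],a[8] → [7, 7, 7, 9, 10, 10, 7, 7, 12, 9, 7, 12, 10]
j=9: a[9]=9 ≤ 10 → i=8, swap a[8],a[9] → [7, 7, 7, 9, 10, 10, 7, 7, 9, 12, 7, 12, 10]
j=10: a[10]=7 ≤ 10 → i=9, swap a[9],a[10] → [7, 7, 7, 9, 10, 10, 7, 7, 9, 7, 12, 12, 10]
j=11: a[11]=12 > 10 → no swap
final swap a[10],a[12] → [7, 7, 7, 9, 10, 10, 7, 7, 9, 7, 10, 12, 12]; return 10
p = 10; k-1 = 6 < 10 ⇒ left

10; left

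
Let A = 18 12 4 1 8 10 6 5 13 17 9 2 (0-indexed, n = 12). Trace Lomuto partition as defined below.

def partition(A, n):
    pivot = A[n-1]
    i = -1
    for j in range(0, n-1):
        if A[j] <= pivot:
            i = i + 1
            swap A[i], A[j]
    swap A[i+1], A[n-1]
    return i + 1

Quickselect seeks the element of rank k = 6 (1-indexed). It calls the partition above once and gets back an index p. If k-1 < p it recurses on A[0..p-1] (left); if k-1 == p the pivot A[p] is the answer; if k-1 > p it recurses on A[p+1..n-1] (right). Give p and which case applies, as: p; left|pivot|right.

1; right

pivot=2, i=-1
j=0: 18>2, skip
j=1: 12>2, skip
j=2: 4>2, skip
j=3: 1≤2, i=0, swap(0,3) ⇒ 1 12 4 18 8 10 6 5 13 17 9 2
j=4: 8>2, skip
j=5: 10>2, skip
j=6: 6>2, skip
j=7: 5>2, skip
j=8: 13>2, skip
j=9: 17>2, skip
j=10: 9>2, skip
swap(1,11) ⇒ 1 2 4 18 8 10 6 5 13 17 9 12; return 1
p = 1; k-1 = 5 > 1 ⇒ right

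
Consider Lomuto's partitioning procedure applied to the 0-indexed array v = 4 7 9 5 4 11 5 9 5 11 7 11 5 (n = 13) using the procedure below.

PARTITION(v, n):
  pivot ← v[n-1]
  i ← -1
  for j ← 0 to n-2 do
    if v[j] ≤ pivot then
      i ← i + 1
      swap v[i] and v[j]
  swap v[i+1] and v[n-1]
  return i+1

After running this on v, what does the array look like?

4 5 4 5 5 5 7 9 9 11 7 11 11

pivot=5, i=-1
j=0: 4≤5, i=0, swap(0,0) ⇒ 4 7 9 5 4 11 5 9 5 11 7 11 5
j=1: 7>5, skip
j=2: 9>5, skip
j=3: 5≤5, i=1, swap(1,3) ⇒ 4 5 9 7 4 11 5 9 5 11 7 11 5
j=4: 4≤5, i=2, swap(2,4) ⇒ 4 5 4 7 9 11 5 9 5 11 7 11 5
j=5: 11>5, skip
j=6: 5≤5, i=3, swap(3,6) ⇒ 4 5 4 5 9 11 7 9 5 11 7 11 5
j=7: 9>5, skip
j=8: 5≤5, i=4, swap(4,8) ⇒ 4 5 4 5 5 11 7 9 9 11 7 11 5
j=9: 11>5, skip
j=10: 7>5, skip
j=11: 11>5, skip
swap(5,12) ⇒ 4 5 4 5 5 5 7 9 9 11 7 11 11; return 5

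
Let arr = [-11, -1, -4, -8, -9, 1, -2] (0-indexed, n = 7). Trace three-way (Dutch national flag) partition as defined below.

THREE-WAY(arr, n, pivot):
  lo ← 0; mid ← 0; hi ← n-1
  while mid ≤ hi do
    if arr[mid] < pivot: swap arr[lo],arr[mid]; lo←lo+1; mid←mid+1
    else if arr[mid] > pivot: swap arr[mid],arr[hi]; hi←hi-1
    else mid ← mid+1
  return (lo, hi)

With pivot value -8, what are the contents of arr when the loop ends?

[-11, -9, -8, -4, 1, -2, -1]

lo=0 mid=0 hi=6
-11<-8: swap(0,0), lo=1 mid=1 ⇒ [-11, -1, -4, -8, -9, 1, -2]
-1>-8: swap(1,6), hi=5 ⇒ [-11, -2, -4, -8, -9, 1, -1]
-2>-8: swap(1,5), hi=4 ⇒ [-11, 1, -4, -8, -9, -2, -1]
1>-8: swap(1,4), hi=3 ⇒ [-11, -9, -4, -8, 1, -2, -1]
-9<-8: swap(1,1), lo=2 mid=2 ⇒ [-11, -9, -4, -8, 1, -2, -1]
-4>-8: swap(2,3), hi=2 ⇒ [-11, -9, -8, -4, 1, -2, -1]
-8=-8: mid=3
done. lo=2 hi=2; arr=[-11, -9, -8, -4, 1, -2, -1]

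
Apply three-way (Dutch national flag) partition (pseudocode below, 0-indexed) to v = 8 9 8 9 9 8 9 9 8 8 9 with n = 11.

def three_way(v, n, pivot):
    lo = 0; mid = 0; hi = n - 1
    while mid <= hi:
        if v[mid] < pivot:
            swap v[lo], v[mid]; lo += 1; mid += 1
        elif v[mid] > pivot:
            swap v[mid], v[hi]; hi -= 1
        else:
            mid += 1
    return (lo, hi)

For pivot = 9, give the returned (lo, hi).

lo=0 mid=0 hi=10
8<9: swap(0,0), lo=1 mid=1 ⇒ 8 9 8 9 9 8 9 9 8 8 9
9=9: mid=2
8<9: swap(1,2), lo=2 mid=3 ⇒ 8 8 9 9 9 8 9 9 8 8 9
9=9: mid=4
9=9: mid=5
8<9: swap(2,5), lo=3 mid=6 ⇒ 8 8 8 9 9 9 9 9 8 8 9
9=9: mid=7
9=9: mid=8
8<9: swap(3,8), lo=4 mid=9 ⇒ 8 8 8 8 9 9 9 9 9 8 9
8<9: swap(4,9), lo=5 mid=10 ⇒ 8 8 8 8 8 9 9 9 9 9 9
9=9: mid=11
done. lo=5 hi=10; v=8 8 8 8 8 9 9 9 9 9 9

(5, 10)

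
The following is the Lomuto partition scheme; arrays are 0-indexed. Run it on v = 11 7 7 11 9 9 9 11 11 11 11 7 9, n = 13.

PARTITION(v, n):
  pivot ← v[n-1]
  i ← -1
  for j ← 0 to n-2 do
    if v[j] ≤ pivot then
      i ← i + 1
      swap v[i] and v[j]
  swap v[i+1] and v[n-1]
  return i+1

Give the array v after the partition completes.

pivot=9, i=-1
j=0: 11>9, skip
j=1: 7≤9, i=0, swap(0,1) ⇒ 7 11 7 11 9 9 9 11 11 11 11 7 9
j=2: 7≤9, i=1, swap(1,2) ⇒ 7 7 11 11 9 9 9 11 11 11 11 7 9
j=3: 11>9, skip
j=4: 9≤9, i=2, swap(2,4) ⇒ 7 7 9 11 11 9 9 11 11 11 11 7 9
j=5: 9≤9, i=3, swap(3,5) ⇒ 7 7 9 9 11 11 9 11 11 11 11 7 9
j=6: 9≤9, i=4, swap(4,6) ⇒ 7 7 9 9 9 11 11 11 11 11 11 7 9
j=7: 11>9, skip
j=8: 11>9, skip
j=9: 11>9, skip
j=10: 11>9, skip
j=11: 7≤9, i=5, swap(5,11) ⇒ 7 7 9 9 9 7 11 11 11 11 11 11 9
swap(6,12) ⇒ 7 7 9 9 9 7 9 11 11 11 11 11 11; return 6

7 7 9 9 9 7 9 11 11 11 11 11 11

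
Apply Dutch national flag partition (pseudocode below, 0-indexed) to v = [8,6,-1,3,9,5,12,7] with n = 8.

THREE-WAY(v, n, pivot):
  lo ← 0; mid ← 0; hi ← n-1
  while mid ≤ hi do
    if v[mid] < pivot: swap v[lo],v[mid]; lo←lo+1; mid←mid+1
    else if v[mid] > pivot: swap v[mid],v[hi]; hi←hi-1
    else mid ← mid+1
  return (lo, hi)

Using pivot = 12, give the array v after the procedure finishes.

lo=0 mid=0 hi=7
8<12: swap(0,0), lo=1 mid=1 ⇒ [8,6,-1,3,9,5,12,7]
6<12: swap(1,1), lo=2 mid=2 ⇒ [8,6,-1,3,9,5,12,7]
-1<12: swap(2,2), lo=3 mid=3 ⇒ [8,6,-1,3,9,5,12,7]
3<12: swap(3,3), lo=4 mid=4 ⇒ [8,6,-1,3,9,5,12,7]
9<12: swap(4,4), lo=5 mid=5 ⇒ [8,6,-1,3,9,5,12,7]
5<12: swap(5,5), lo=6 mid=6 ⇒ [8,6,-1,3,9,5,12,7]
12=12: mid=7
7<12: swap(6,7), lo=7 mid=8 ⇒ [8,6,-1,3,9,5,7,12]
done. lo=7 hi=7; v=[8,6,-1,3,9,5,7,12]

[8,6,-1,3,9,5,7,12]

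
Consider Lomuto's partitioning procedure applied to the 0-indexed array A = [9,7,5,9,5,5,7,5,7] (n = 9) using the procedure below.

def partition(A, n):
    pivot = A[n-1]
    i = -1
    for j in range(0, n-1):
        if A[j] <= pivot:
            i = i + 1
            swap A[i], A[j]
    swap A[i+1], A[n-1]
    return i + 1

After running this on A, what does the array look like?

pivot = A[8] = 7; i = -1
j=0: A[0]=9 > 7 → no swap
j=1: A[1]=7 ≤ 7 → i=0, swap A[0],A[1] → [7,9,5,9,5,5,7,5,7]
j=2: A[2]=5 ≤ 7 → i=1, swap A[1],A[2] → [7,5,9,9,5,5,7,5,7]
j=3: A[3]=9 > 7 → no swap
j=4: A[4]=5 ≤ 7 → i=2, swap A[2],A[4] → [7,5,5,9,9,5,7,5,7]
j=5: A[5]=5 ≤ 7 → i=3, swap A[3],A[5] → [7,5,5,5,9,9,7,5,7]
j=6: A[6]=7 ≤ 7 → i=4, swap A[4],A[6] → [7,5,5,5,7,9,9,5,7]
j=7: A[7]=5 ≤ 7 → i=5, swap A[5],A[7] → [7,5,5,5,7,5,9,9,7]
final swap A[6],A[8] → [7,5,5,5,7,5,7,9,9]; return 6

[7,5,5,5,7,5,7,9,9]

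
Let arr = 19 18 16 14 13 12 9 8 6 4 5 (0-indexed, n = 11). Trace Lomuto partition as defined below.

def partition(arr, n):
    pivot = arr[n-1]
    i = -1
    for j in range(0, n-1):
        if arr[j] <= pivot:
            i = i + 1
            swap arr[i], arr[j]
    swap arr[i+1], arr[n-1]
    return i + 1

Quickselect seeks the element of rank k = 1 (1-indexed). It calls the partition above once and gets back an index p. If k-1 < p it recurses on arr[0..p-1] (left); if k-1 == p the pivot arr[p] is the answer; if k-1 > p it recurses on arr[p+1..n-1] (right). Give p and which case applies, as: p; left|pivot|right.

1; left

pivot = arr[10] = 5; i = -1
j=0: arr[0]=19 > 5 → no swap
j=1: arr[1]=18 > 5 → no swap
j=2: arr[2]=16 > 5 → no swap
j=3: arr[3]=14 > 5 → no swap
j=4: arr[4]=13 > 5 → no swap
j=5: arr[5]=12 > 5 → no swap
j=6: arr[6]=9 > 5 → no swap
j=7: arr[7]=8 > 5 → no swap
j=8: arr[8]=6 > 5 → no swap
j=9: arr[9]=4 ≤ 5 → i=0, swap arr[0],arr[9] → 4 18 16 14 13 12 9 8 6 19 5
final swap arr[1],arr[10] → 4 5 16 14 13 12 9 8 6 19 18; return 1
p = 1; k-1 = 0 < 1 ⇒ left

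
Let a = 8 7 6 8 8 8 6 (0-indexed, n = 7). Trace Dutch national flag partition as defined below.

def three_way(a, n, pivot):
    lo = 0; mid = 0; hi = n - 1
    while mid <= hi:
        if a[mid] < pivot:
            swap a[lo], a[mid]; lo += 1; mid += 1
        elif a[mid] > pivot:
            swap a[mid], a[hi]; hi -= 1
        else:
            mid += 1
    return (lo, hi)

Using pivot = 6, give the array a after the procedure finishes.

pivot = 6; lo=0, mid=0, hi=6
a[mid]=8>6: swap a[0],a[6]; hi=5 → 6 7 6 8 8 8 8
a[mid]=6=6: mid=1
a[mid]=7>6: swap a[1],a[5]; hi=4 → 6 8 6 8 8 7 8
a[mid]=8>6: swap a[1],a[4]; hi=3 → 6 8 6 8 8 7 8
a[mid]=8>6: swap a[1],a[3]; hi=2 → 6 8 6 8 8 7 8
a[mid]=8>6: swap a[1],a[2]; hi=1 → 6 6 8 8 8 7 8
a[mid]=6=6: mid=2
end: lo=0, hi=1; a = 6 6 8 8 8 7 8

6 6 8 8 8 7 8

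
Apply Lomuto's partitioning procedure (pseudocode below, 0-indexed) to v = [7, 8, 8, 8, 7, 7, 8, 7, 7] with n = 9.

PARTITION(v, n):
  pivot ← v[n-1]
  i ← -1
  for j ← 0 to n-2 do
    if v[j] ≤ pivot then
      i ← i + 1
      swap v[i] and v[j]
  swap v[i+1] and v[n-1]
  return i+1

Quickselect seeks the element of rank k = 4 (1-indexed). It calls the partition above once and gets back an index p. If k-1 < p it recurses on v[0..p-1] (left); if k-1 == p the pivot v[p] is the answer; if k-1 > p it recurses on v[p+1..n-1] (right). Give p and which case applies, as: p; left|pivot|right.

pivot=7, i=-1
j=0: 7≤7, i=0, swap(0,0) ⇒ [7, 8, 8, 8, 7, 7, 8, 7, 7]
j=1: 8>7, skip
j=2: 8>7, skip
j=3: 8>7, skip
j=4: 7≤7, i=1, swap(1,4) ⇒ [7, 7, 8, 8, 8, 7, 8, 7, 7]
j=5: 7≤7, i=2, swap(2,5) ⇒ [7, 7, 7, 8, 8, 8, 8, 7, 7]
j=6: 8>7, skip
j=7: 7≤7, i=3, swap(3,7) ⇒ [7, 7, 7, 7, 8, 8, 8, 8, 7]
swap(4,8) ⇒ [7, 7, 7, 7, 7, 8, 8, 8, 8]; return 4
p = 4; k-1 = 3 < 4 ⇒ left

4; left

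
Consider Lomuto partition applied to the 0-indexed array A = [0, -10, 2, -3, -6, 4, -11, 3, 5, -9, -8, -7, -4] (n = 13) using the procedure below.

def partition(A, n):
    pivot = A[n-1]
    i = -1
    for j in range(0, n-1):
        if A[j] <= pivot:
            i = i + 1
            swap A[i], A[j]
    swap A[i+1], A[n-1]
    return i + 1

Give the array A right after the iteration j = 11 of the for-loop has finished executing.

pivot=-4, i=-1
j=0: 0>-4, skip
j=1: -10≤-4, i=0, swap(0,1) ⇒ [-10, 0, 2, -3, -6, 4, -11, 3, 5, -9, -8, -7, -4]
j=2: 2>-4, skip
j=3: -3>-4, skip
j=4: -6≤-4, i=1, swap(1,4) ⇒ [-10, -6, 2, -3, 0, 4, -11, 3, 5, -9, -8, -7, -4]
j=5: 4>-4, skip
j=6: -11≤-4, i=2, swap(2,6) ⇒ [-10, -6, -11, -3, 0, 4, 2, 3, 5, -9, -8, -7, -4]
j=7: 3>-4, skip
j=8: 5>-4, skip
j=9: -9≤-4, i=3, swap(3,9) ⇒ [-10, -6, -11, -9, 0, 4, 2, 3, 5, -3, -8, -7, -4]
j=10: -8≤-4, i=4, swap(4,10) ⇒ [-10, -6, -11, -9, -8, 4, 2, 3, 5, -3, 0, -7, -4]
j=11: -7≤-4, i=5, swap(5,11) ⇒ [-10, -6, -11, -9, -8, -7, 2, 3, 5, -3, 0, 4, -4]
(after j=11) A = [-10, -6, -11, -9, -8, -7, 2, 3, 5, -3, 0, 4, -4]

[-10, -6, -11, -9, -8, -7, 2, 3, 5, -3, 0, 4, -4]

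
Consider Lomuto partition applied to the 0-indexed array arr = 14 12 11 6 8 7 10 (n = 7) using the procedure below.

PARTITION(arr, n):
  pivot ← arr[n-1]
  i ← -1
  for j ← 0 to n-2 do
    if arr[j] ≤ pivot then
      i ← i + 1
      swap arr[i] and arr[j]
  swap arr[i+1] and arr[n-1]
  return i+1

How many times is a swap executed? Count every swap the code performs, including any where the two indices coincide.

pivot = arr[6] = 10; i = -1
j=0: arr[0]=14 > 10 → no swap
j=1: arr[1]=12 > 10 → no swap
j=2: arr[2]=11 > 10 → no swap
j=3: arr[3]=6 ≤ 10 → i=0, swap arr[0],arr[3] → 6 12 11 14 8 7 10
j=4: arr[4]=8 ≤ 10 → i=1, swap arr[1],arr[4] → 6 8 11 14 12 7 10
j=5: arr[5]=7 ≤ 10 → i=2, swap arr[2],arr[5] → 6 8 7 14 12 11 10
final swap arr[3],arr[6] → 6 8 7 10 12 11 14; return 3

4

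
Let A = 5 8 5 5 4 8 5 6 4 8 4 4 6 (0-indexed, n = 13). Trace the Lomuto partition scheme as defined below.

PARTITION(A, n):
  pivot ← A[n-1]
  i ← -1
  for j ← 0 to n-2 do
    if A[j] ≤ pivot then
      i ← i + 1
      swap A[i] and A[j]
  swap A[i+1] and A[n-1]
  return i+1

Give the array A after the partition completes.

pivot = A[12] = 6; i = -1
j=0: A[0]=5 ≤ 6 → i=0, swap A[0],A[0] (no change) → 5 8 5 5 4 8 5 6 4 8 4 4 6
j=1: A[1]=8 > 6 → no swap
j=2: A[2]=5 ≤ 6 → i=1, swap A[1],A[2] → 5 5 8 5 4 8 5 6 4 8 4 4 6
j=3: A[3]=5 ≤ 6 → i=2, swap A[2],A[3] → 5 5 5 8 4 8 5 6 4 8 4 4 6
j=4: A[4]=4 ≤ 6 → i=3, swap A[3],A[4] → 5 5 5 4 8 8 5 6 4 8 4 4 6
j=5: A[5]=8 > 6 → no swap
j=6: A[6]=5 ≤ 6 → i=4, swap A[4],A[6] → 5 5 5 4 5 8 8 6 4 8 4 4 6
j=7: A[7]=6 ≤ 6 → i=5, swap A[5],A[7] → 5 5 5 4 5 6 8 8 4 8 4 4 6
j=8: A[8]=4 ≤ 6 → i=6, swap A[6],A[8] → 5 5 5 4 5 6 4 8 8 8 4 4 6
j=9: A[9]=8 > 6 → no swap
j=10: A[10]=4 ≤ 6 → i=7, swap A[7],A[10] → 5 5 5 4 5 6 4 4 8 8 8 4 6
j=11: A[11]=4 ≤ 6 → i=8, swap A[8],A[11] → 5 5 5 4 5 6 4 4 4 8 8 8 6
final swap A[9],A[12] → 5 5 5 4 5 6 4 4 4 6 8 8 8; return 9

5 5 5 4 5 6 4 4 4 6 8 8 8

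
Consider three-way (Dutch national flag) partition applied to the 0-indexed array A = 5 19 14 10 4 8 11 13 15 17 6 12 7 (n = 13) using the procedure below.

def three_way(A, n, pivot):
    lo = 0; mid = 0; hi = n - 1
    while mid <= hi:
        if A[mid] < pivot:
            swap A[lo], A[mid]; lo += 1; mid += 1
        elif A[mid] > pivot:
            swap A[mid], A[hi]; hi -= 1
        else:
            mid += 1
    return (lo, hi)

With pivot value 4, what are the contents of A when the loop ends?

pivot = 4; lo=0, mid=0, hi=12
A[mid]=5>4: swap A[0],A[12]; hi=11 → 7 19 14 10 4 8 11 13 15 17 6 12 5
A[mid]=7>4: swap A[0],A[11]; hi=10 → 12 19 14 10 4 8 11 13 15 17 6 7 5
A[mid]=12>4: swap A[0],A[10]; hi=9 → 6 19 14 10 4 8 11 13 15 17 12 7 5
A[mid]=6>4: swap A[0],A[9]; hi=8 → 17 19 14 10 4 8 11 13 15 6 12 7 5
A[mid]=17>4: swap A[0],A[8]; hi=7 → 15 19 14 10 4 8 11 13 17 6 12 7 5
A[mid]=15>4: swap A[0],A[7]; hi=6 → 13 19 14 10 4 8 11 15 17 6 12 7 5
A[mid]=13>4: swap A[0],A[6]; hi=5 → 11 19 14 10 4 8 13 15 17 6 12 7 5
A[mid]=11>4: swap A[0],A[5]; hi=4 → 8 19 14 10 4 11 13 15 17 6 12 7 5
A[mid]=8>4: swap A[0],A[4]; hi=3 → 4 19 14 10 8 11 13 15 17 6 12 7 5
A[mid]=4=4: mid=1
A[mid]=19>4: swap A[1],A[3]; hi=2 → 4 10 14 19 8 11 13 15 17 6 12 7 5
A[mid]=10>4: swap A[1],A[2]; hi=1 → 4 14 10 19 8 11 13 15 17 6 12 7 5
A[mid]=14>4: swap A[1],A[1]; hi=0 → 4 14 10 19 8 11 13 15 17 6 12 7 5
end: lo=0, hi=0; A = 4 14 10 19 8 11 13 15 17 6 12 7 5

4 14 10 19 8 11 13 15 17 6 12 7 5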